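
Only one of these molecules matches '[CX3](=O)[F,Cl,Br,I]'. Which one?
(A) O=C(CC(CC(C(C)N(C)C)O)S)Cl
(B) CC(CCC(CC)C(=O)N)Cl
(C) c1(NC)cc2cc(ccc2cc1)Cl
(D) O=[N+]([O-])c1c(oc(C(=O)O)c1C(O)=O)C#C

A

[CX3](=O)[F,Cl,Br,I] describes a carbonyl carbon bonded to a halogen (an acyl halide).
(A) contains an acyl chloride (-C(=O)Cl), which satisfies every atom and bond constraint.
(B) has a chloro substituent but the Cl is not on a carbonyl carbon.
(C) has a chloro substituent but the Cl is not on a carbonyl carbon.
(D) has a carboxylic acid group (-C(=O)OH) but the carbonyl is bonded to -OH, not to a halogen.
So the answer is (A).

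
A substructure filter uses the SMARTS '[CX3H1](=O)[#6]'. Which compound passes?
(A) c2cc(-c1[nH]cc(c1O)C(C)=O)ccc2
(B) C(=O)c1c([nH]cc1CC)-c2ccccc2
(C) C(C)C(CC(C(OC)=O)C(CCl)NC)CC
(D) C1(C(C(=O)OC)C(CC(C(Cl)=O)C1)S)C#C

B

[CX3H1](=O)[#6] describes an sp2 carbon with one H, double-bonded to O and single-bonded to carbon (an aldehyde).
(A) has an acetyl/ketone group (-C(=O)CH3) but the carbonyl carbon has H0 (two carbon neighbours), not H1.
(B) contains an aldehyde (-CHO), which satisfies every atom and bond constraint.
(C) has a methyl-ester group (-C(=O)OCH3) but the carbonyl carbon has H0, not H1.
(D) has a methyl-ester group (-C(=O)OCH3) but the carbonyl carbon has H0, not H1.
So the answer is (B).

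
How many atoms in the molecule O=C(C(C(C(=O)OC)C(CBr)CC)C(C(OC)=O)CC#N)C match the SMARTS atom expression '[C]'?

Check the 22 heavy atoms by environment: 15× C → match; 5× O → no; 1× Br → no; 1× N → no.
That gives 15 matching atoms.

15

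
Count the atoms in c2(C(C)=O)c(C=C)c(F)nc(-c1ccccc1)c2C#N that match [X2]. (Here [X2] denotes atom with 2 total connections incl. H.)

The query [X2] means: any atom with exactly two total connections (bonds + H).
Check the 20 heavy atoms by environment: 1× n (aromatic, X2) → match; 11× c (aromatic, X3) → no; 3× C (X3) → no; 1× O (X1) → no; 1× C (X4) → no; 1× C (X2) → match; 1× N (X1) → no; 1× F (X1) → no.
Summing the matching environments: 1 + 1 = 2 matching atoms.

2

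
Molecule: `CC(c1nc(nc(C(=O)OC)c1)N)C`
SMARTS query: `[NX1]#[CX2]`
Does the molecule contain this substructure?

No

The pattern [NX1]#[CX2] describes a nitrogen triple-bonded to a two-connected carbon — a nitrile.
The closest candidate here is a primary amino group (-NH2), but the nitrogen is NX3 (three connections), not NX1 triple-bonded. No other fragment satisfies the full query, so there is no match.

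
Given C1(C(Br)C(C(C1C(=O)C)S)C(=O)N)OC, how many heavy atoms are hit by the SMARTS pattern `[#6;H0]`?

The query [#6;H0] means: any carbon with no attached hydrogen.
Check the 15 heavy atoms by environment: 5× C (H1) → no; 1× S (H1) → no; 3× O (H0) → no; 2× C (H3) → no; 2× C (H0) → match; 1× N (H2) → no; 1× Br (H0) → no.
That gives 2 matching atoms.

2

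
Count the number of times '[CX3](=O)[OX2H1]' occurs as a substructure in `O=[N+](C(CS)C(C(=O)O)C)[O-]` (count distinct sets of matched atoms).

[CX3](=O)[OX2H1] is the SMARTS for a carboxylic acid: an sp2 carbon double-bonded to O and single-bonded to an -OH oxygen.
Exactly one fragment in the molecule meets all constraints, giving 1 match.

1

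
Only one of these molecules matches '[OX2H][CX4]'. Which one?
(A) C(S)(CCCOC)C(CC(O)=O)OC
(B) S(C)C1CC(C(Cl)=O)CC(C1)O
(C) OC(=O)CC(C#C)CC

[OX2H][CX4] describes a hydroxyl oxygen bound to an sp3 (X4) carbon (an aliphatic alcohol).
(A) has a carboxylic acid group (-C(=O)OH) but the -OH is on a CX3 carbonyl carbon, not a CX4 carbon.
(B) contains a hydroxyl group (-OH), which satisfies every atom and bond constraint.
(C) has a carboxylic acid group (-C(=O)OH) but the -OH is on a CX3 carbonyl carbon, not a CX4 carbon.
So the answer is (B).

B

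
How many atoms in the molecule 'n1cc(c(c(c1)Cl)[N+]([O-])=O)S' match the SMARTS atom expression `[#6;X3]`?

Check the 11 heavy atoms by environment: 1× n (aromatic, X2) → no; 5× c (aromatic, X3) → match; 1× N (charge +1, X3) → no; 1× O (charge -1, X1) → no; 1× O (X1) → no; 1× Cl (X1) → no; 1× S (X2) → no.
That gives 5 matching atoms.

5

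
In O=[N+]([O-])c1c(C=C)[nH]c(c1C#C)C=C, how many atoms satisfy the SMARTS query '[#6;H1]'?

3

The query [#6;H1] means: any carbon bearing exactly one hydrogen.
Check the 14 heavy atoms by environment: 1× n (aromatic, H1) → no; 4× c (aromatic, H0) → no; 1× N (charge +1, H0) → no; 1× O (charge -1, H0) → no; 1× O (H0) → no; 3× C (H1) → match; 2× C (H2) → no; 1× C (H0) → no.
That gives 3 matching atoms.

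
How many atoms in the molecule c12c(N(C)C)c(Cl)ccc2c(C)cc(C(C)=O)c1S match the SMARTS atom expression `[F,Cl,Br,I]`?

Check the 19 heavy atoms by environment: 10× c (aromatic) → no; 1× Cl → match; 1× S → no; 5× C → no; 1× N → no; 1× O → no.
That gives 1 matching atom.

1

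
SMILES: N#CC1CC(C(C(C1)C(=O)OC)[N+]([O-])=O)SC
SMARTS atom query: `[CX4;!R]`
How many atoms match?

2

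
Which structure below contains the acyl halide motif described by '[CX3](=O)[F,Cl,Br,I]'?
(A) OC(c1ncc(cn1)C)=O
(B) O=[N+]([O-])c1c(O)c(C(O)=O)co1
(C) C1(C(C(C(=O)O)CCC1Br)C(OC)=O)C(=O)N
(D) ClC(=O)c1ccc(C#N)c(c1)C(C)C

[CX3](=O)[F,Cl,Br,I] describes a carbonyl carbon bonded to a halogen (an acyl halide).
(A) has a carboxylic acid group (-C(=O)OH) but the carbonyl is bonded to -OH, not to a halogen.
(B) has a carboxylic acid group (-C(=O)OH) but the carbonyl is bonded to -OH, not to a halogen.
(C) has a methyl-ester group (-C(=O)OCH3) but the carbonyl is bonded to -O-C, not to a halogen.
(D) contains an acyl chloride (-C(=O)Cl), which satisfies every atom and bond constraint.
So the answer is (D).

D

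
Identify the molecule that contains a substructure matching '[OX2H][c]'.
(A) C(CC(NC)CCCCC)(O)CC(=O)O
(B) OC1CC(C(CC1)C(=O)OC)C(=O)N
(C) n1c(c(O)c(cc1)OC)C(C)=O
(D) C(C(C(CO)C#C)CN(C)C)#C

C

[OX2H][c] describes a hydroxyl oxygen attached to an aromatic carbon (a phenol).
(A) has a hydroxyl group (-OH) but the -OH is on an aliphatic carbon, not an aromatic c.
(B) has a hydroxyl group (-OH) but the -OH is on an aliphatic carbon, not an aromatic c.
(C) contains a hydroxyl group (-OH), which satisfies every atom and bond constraint.
(D) has a hydroxyl group (-OH) but the -OH is on an aliphatic carbon, not an aromatic c.
So the answer is (C).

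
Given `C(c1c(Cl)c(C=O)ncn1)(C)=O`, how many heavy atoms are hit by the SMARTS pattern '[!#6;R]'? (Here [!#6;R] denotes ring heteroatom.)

The query [!#6;R] means: non-carbon atom that is part of a ring.
Check the 12 heavy atoms by environment: 2× n (aromatic, in 6-ring) → match; 4× c (aromatic, in 6-ring) → no; 3× C (acyclic) → no; 2× O (acyclic) → no; 1× Cl (acyclic) → no.
That gives 2 matching atoms.

2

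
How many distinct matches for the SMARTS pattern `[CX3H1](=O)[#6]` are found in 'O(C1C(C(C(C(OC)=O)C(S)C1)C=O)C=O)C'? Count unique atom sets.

2

[CX3H1](=O)[#6] is the SMARTS for an aldehyde: an sp2 carbon with one H, double-bonded to O and single-bonded to carbon.
The molecule carries 2 separate instances of an aldehyde (-CHO) meeting every constraint; each maps to a distinct set of atoms, giving 2 matches.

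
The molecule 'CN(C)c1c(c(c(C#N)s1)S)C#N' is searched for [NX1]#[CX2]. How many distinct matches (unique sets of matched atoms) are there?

2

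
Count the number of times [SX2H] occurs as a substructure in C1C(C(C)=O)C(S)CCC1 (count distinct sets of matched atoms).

1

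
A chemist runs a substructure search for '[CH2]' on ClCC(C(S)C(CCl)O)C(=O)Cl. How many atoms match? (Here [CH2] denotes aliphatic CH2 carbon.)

Check the 12 heavy atoms by environment: 2× C (H2) → match; 3× C (H1) → no; 1× O (H1) → no; 1× S (H1) → no; 3× Cl (H0) → no; 1× C (H0) → no; 1× O (H0) → no.
That gives 2 matching atoms.

2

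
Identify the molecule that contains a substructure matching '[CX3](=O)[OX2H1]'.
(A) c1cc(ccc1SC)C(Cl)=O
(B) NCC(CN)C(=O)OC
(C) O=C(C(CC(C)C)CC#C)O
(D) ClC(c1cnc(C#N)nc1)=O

C

[CX3](=O)[OX2H1] describes an sp2 carbon double-bonded to O and single-bonded to an -OH oxygen (a carboxylic acid).
(A) has an acyl chloride (-C(=O)Cl) but the carbonyl is bonded to Cl, not to an -OH oxygen.
(B) has a methyl-ester group (-C(=O)OCH3) but the singly-bonded O has no H (OX2H0, not OX2H1).
(C) contains a carboxylic acid group (-C(=O)OH), which satisfies every atom and bond constraint.
(D) has an acyl chloride (-C(=O)Cl) but the carbonyl is bonded to Cl, not to an -OH oxygen.
So the answer is (C).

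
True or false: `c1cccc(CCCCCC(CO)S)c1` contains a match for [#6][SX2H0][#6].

False

The pattern [#6][SX2H0][#6] describes an aliphatic sulfur bridging two carbons with no H on the sulfur — a thioether.
The closest candidate here is a thiol (-SH), but the sulfur has H1, not H0 bridging two carbons. No other fragment satisfies the full query, so there is no match.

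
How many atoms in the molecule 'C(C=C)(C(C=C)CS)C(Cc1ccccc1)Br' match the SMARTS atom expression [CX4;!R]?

5

The query [CX4;!R] means: aliphatic carbon with four total connections, not in a ring.
Check the 17 heavy atoms by environment: 5× C (X4, acyclic) → match; 1× Br (X1, acyclic) → no; 1× S (X2, acyclic) → no; 6× c (aromatic, X3, in 6-ring) → no; 4× C (X3, acyclic) → no.
That gives 5 matching atoms.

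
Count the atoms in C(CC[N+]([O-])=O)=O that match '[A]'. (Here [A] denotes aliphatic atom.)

The query [A] means: A matches any aliphatic (non-aromatic) heavy atom.
Check the 7 heavy atoms by environment: 3× C → match; 2× O → match; 1× N (charge +1) → match; 1× O (charge -1) → match.
Summing the matching environments: 3 + 2 + 1 + 1 = 7 matching atoms.

7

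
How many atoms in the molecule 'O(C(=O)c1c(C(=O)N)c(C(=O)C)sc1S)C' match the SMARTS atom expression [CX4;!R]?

2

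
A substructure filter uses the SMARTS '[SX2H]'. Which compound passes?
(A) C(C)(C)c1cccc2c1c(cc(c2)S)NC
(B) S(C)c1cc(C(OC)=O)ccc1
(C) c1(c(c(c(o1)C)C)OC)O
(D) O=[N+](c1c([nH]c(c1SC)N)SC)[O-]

A

[SX2H] describes an aliphatic sulfur with two connections, one being H (a thiol).
(A) contains a thiol (-SH), which satisfies every atom and bond constraint.
(B) has a methylthio ether (-SCH3) but the sulfur has H0 (bonded to two carbons), not H1.
(C) has a hydroxyl group (-OH) but it is an -OH, not an -SH.
(D) has a methylthio ether (-SCH3) but the sulfur has H0 (bonded to two carbons), not H1.
So the answer is (A).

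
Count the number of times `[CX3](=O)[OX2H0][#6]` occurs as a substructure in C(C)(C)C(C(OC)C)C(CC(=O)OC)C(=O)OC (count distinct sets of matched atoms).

2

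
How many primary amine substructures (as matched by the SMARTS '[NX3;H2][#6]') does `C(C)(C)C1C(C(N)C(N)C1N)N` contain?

4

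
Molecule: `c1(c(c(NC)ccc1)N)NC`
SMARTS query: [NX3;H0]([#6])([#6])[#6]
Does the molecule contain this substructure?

The pattern [NX3;H0]([#6])([#6])[#6] describes a trivalent nitrogen with no H, bonded to three carbons — a tertiary amine.
The closest candidate here is a primary amino group (-NH2), but the nitrogen has H2, not H0 with three carbons. No other fragment satisfies the full query, so there is no match.

No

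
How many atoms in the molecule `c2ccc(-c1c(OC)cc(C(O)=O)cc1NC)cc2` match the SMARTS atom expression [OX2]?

2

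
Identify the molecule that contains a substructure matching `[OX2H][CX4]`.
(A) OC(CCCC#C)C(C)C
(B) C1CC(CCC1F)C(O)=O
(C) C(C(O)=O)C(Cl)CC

A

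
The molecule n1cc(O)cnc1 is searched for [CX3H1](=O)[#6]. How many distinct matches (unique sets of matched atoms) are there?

[CX3H1](=O)[#6] is the SMARTS for an aldehyde: an sp2 carbon with one H, double-bonded to O and single-bonded to carbon.
No fragment in the molecule satisfies every constraint, giving 0 matches.

0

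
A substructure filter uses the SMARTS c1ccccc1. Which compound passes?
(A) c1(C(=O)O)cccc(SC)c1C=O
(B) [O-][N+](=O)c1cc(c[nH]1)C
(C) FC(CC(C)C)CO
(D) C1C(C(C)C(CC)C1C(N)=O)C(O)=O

c1ccccc1 describes six aromatic carbons in a ring (a benzene ring).
(A) contains the required atom environment, so the pattern matches.
(B) has a methyl group (-CH3) but no six-membered all-carbon aromatic ring is present.
(C) has a methyl group (-CH3) but no six-membered all-carbon aromatic ring is present.
(D) has a methyl group (-CH3) but no six-membered all-carbon aromatic ring is present.
So the answer is (A).

A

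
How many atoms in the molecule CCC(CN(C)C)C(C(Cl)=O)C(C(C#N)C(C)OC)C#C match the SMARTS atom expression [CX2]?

The query [CX2] means: C with X2: aliphatic carbon with exactly 2 total connections.
Check the 21 heavy atoms by environment: 12× C (X4) → no; 1× C (X3) → no; 1× O (X1) → no; 1× Cl (X1) → no; 3× C (X2) → match; 1× N (X1) → no; 1× N (X3) → no; 1× O (X2) → no.
That gives 3 matching atoms.

3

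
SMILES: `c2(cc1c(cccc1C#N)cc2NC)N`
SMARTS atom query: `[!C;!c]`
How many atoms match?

The query [!C;!c] means: neither aliphatic nor aromatic carbon — same as [!#6].
Check the 15 heavy atoms by environment: 10× c (aromatic) → no; 3× N → match; 2× C → no.
That gives 3 matching atoms.

3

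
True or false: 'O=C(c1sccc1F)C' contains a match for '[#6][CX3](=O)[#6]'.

True

The pattern [#6][CX3](=O)[#6] describes a carbonyl carbon (no H) flanked by two carbons — a ketone.
The molecule carries an acetyl/ketone group (-C(=O)CH3), whose atoms satisfy every constraint of the query, so the pattern matches.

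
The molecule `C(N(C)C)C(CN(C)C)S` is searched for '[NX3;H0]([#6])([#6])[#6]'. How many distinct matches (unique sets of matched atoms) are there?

2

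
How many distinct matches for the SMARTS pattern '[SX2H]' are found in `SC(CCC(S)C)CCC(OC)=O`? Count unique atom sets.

[SX2H] is the SMARTS for a thiol: an aliphatic sulfur with two connections, one being H.
The molecule carries 2 separate instances of a thiol (-SH) meeting every constraint; each maps to a distinct set of atoms, giving 2 matches.

2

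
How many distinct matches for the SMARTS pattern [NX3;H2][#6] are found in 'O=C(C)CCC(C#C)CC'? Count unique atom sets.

0

[NX3;H2][#6] is the SMARTS for a primary amine: a trivalent nitrogen with two H attached to carbon.
No fragment in the molecule satisfies every constraint, giving 0 matches.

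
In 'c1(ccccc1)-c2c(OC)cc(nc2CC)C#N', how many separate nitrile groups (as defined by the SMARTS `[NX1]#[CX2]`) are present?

1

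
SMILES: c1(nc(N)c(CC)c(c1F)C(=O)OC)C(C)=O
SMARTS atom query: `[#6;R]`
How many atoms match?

The query [#6;R] means: carbon that is part of a ring.
Check the 17 heavy atoms by environment: 1× n (aromatic, in 6-ring) → no; 5× c (aromatic, in 6-ring) → match; 6× C (acyclic) → no; 3× O (acyclic) → no; 1× F (acyclic) → no; 1× N (acyclic) → no.
That gives 5 matching atoms.

5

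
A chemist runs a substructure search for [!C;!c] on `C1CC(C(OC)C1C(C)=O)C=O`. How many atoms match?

The query [!C;!c] means: neither aliphatic nor aromatic carbon — same as [!#6].
Check the 12 heavy atoms by environment: 9× C → no; 3× O → match.
That gives 3 matching atoms.

3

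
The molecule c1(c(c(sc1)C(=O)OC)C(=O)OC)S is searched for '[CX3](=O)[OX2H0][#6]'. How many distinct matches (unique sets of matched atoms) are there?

[CX3](=O)[OX2H0][#6] is the SMARTS for an ester: a carbonyl carbon bonded to an oxygen that is itself bonded to carbon (no H on that O).
The molecule carries 2 separate instances of a methyl-ester group (-C(=O)OCH3) meeting every constraint; each maps to a distinct set of atoms, giving 2 matches.

2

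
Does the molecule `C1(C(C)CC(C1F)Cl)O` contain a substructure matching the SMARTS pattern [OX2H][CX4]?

The pattern [OX2H][CX4] describes a hydroxyl oxygen bound to an sp3 (X4) carbon — an aliphatic alcohol.
The molecule carries a hydroxyl group (-OH), whose atoms satisfy every constraint of the query, so the pattern matches.

Yes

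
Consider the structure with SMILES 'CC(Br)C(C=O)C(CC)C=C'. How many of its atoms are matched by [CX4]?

6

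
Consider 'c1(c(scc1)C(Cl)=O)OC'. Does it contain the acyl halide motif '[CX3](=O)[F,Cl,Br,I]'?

Yes

The pattern [CX3](=O)[F,Cl,Br,I] describes a carbonyl carbon bonded to a halogen — an acyl halide.
The molecule carries an acyl chloride (-C(=O)Cl), whose atoms satisfy every constraint of the query, so the pattern matches.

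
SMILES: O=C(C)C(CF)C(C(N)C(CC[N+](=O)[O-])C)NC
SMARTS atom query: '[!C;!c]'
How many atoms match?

7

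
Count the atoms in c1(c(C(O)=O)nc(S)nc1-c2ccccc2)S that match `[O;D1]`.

2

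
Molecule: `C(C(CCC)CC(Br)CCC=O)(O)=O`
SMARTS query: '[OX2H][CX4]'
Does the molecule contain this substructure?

No

The pattern [OX2H][CX4] describes a hydroxyl oxygen bound to an sp3 (X4) carbon — an aliphatic alcohol.
The closest candidate here is a carboxylic acid group (-C(=O)OH), but the -OH is on a CX3 carbonyl carbon, not a CX4 carbon. No other fragment satisfies the full query, so there is no match.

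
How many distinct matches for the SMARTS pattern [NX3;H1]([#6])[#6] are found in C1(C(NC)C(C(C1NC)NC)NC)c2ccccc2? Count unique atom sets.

[NX3;H1]([#6])[#6] is the SMARTS for a secondary amine: a trivalent nitrogen with one H, bonded to two carbons.
The molecule carries 4 separate instances of an N-methylamino group (-NHCH3) meeting every constraint; each maps to a distinct set of atoms, giving 4 matches.

4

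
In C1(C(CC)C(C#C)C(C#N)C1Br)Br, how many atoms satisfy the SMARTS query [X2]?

3

The query [X2] means: any atom with exactly two total connections (bonds + H).
Check the 13 heavy atoms by environment: 7× C (X4) → no; 3× C (X2) → match; 1× N (X1) → no; 2× Br (X1) → no.
That gives 3 matching atoms.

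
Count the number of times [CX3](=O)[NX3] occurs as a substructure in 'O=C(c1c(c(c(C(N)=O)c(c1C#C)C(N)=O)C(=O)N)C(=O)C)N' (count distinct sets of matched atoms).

4

[CX3](=O)[NX3] is the SMARTS for an amide: a carbonyl carbon bonded to a trivalent nitrogen.
The molecule carries 4 separate instances of a primary amide (-C(=O)NH2) meeting every constraint; each maps to a distinct set of atoms, giving 4 matches.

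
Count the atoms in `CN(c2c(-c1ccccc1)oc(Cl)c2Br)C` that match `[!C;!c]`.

4

The query [!C;!c] means: neither aliphatic nor aromatic carbon — same as [!#6].
Check the 16 heavy atoms by environment: 1× o (aromatic) → match; 10× c (aromatic) → no; 1× N → match; 2× C → no; 1× Cl → match; 1× Br → match.
Summing the matching environments: 1 + 1 + 1 + 1 = 4 matching atoms.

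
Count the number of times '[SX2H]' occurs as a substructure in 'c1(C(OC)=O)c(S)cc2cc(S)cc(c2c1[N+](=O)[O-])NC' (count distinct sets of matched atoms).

2

[SX2H] is the SMARTS for a thiol: an aliphatic sulfur with two connections, one being H.
The molecule carries 2 separate instances of a thiol (-SH) meeting every constraint; each maps to a distinct set of atoms, giving 2 matches.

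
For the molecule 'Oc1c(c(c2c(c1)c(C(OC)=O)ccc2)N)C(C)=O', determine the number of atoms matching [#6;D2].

4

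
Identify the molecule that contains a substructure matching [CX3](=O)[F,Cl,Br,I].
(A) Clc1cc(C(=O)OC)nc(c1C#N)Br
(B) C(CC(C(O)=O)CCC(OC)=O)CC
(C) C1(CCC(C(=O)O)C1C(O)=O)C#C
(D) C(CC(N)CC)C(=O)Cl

[CX3](=O)[F,Cl,Br,I] describes a carbonyl carbon bonded to a halogen (an acyl halide).
(A) has a chloro substituent but the Cl is not on a carbonyl carbon.
(B) has a methyl-ester group (-C(=O)OCH3) but the carbonyl is bonded to -O-C, not to a halogen.
(C) has a carboxylic acid group (-C(=O)OH) but the carbonyl is bonded to -OH, not to a halogen.
(D) contains an acyl chloride (-C(=O)Cl), which satisfies every atom and bond constraint.
So the answer is (D).

D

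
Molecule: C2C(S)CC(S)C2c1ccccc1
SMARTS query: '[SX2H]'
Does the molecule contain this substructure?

Yes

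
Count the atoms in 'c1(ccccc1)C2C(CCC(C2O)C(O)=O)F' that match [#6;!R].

The query [#6;!R] means: carbon not in any ring.
Check the 17 heavy atoms by environment: 6× C (in 6-ring) → no; 6× c (aromatic, in 6-ring) → no; 3× O (acyclic) → no; 1× C (acyclic) → match; 1× F (acyclic) → no.
That gives 1 matching atom.

1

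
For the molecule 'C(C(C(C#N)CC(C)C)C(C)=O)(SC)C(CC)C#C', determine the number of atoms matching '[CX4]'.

12

The query [CX4] means: C with X4: aliphatic carbon with exactly 4 total connections (bonds + H).
Check the 19 heavy atoms by environment: 12× C (X4) → match; 3× C (X2) → no; 1× N (X1) → no; 1× C (X3) → no; 1× O (X1) → no; 1× S (X2) → no.
That gives 12 matching atoms.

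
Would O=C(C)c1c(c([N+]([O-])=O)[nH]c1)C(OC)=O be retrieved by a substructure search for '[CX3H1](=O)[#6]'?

No

The pattern [CX3H1](=O)[#6] describes an sp2 carbon with one H, double-bonded to O and single-bonded to carbon — an aldehyde.
The closest candidate here is a methyl-ester group (-C(=O)OCH3), but the carbonyl carbon has H0, not H1. No other fragment satisfies the full query, so there is no match.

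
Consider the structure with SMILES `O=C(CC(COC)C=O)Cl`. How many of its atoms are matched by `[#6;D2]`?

3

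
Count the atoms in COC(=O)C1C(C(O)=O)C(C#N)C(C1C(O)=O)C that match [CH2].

0

The query [CH2] means: aliphatic carbon with exactly two hydrogens.
Check the 18 heavy atoms by environment: 5× C (H1) → no; 4× C (H0) → no; 4× O (H0) → no; 2× O (H1) → no; 2× C (H3) → no; 1× N (H0) → no.
No environment satisfies the query, so 0 matching atoms.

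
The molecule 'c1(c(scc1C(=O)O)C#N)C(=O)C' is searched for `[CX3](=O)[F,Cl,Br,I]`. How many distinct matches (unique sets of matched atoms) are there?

0

[CX3](=O)[F,Cl,Br,I] is the SMARTS for an acyl halide: a carbonyl carbon bonded to a halogen.
The molecule has a carboxylic acid group (-C(=O)OH), but the carbonyl is bonded to -OH, not to a halogen; nothing else fits, so there are 0 matches.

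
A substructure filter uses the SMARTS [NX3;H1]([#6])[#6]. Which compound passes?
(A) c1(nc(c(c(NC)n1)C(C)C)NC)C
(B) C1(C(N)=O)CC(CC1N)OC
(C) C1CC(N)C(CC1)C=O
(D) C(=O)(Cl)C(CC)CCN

[NX3;H1]([#6])[#6] describes a trivalent nitrogen with one H, bonded to two carbons (a secondary amine).
(A) contains an N-methylamino group (-NHCH3), which satisfies every atom and bond constraint.
(B) has a primary amino group (-NH2) but the nitrogen has H2 and only one carbon neighbour.
(C) has a primary amino group (-NH2) but the nitrogen has H2 and only one carbon neighbour.
(D) has a primary amino group (-NH2) but the nitrogen has H2 and only one carbon neighbour.
So the answer is (A).

A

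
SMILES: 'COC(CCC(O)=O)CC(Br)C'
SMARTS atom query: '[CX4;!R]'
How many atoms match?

7

The query [CX4;!R] means: aliphatic carbon with four total connections, not in a ring.
Check the 12 heavy atoms by environment: 7× C (X4, acyclic) → match; 2× O (X2, acyclic) → no; 1× Br (X1, acyclic) → no; 1× C (X3, acyclic) → no; 1× O (X1, acyclic) → no.
That gives 7 matching atoms.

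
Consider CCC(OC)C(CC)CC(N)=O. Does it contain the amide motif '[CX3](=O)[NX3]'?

Yes

The pattern [CX3](=O)[NX3] describes a carbonyl carbon bonded to a trivalent nitrogen — an amide.
The molecule carries a primary amide (-C(=O)NH2), whose atoms satisfy every constraint of the query, so the pattern matches.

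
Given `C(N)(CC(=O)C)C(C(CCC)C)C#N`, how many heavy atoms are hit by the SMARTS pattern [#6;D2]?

The query [#6;D2] means: any carbon bonded to exactly two heavy atoms.
Check the 14 heavy atoms by environment: 4× C (D2) → match; 4× C (D3) → no; 3× C (D1) → no; 1× O (D1) → no; 2× N (D1) → no.
That gives 4 matching atoms.

4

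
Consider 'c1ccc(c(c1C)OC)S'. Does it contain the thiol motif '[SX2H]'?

Yes

The pattern [SX2H] describes an aliphatic sulfur with two connections, one being H — a thiol.
The molecule carries a thiol (-SH), whose atoms satisfy every constraint of the query, so the pattern matches.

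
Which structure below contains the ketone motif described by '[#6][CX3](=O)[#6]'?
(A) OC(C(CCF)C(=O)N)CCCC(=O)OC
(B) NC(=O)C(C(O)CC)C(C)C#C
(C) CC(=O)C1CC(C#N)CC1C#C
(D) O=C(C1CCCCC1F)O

C

[#6][CX3](=O)[#6] describes a carbonyl carbon (no H) flanked by two carbons (a ketone).
(A) has a primary amide (-C(=O)NH2) but one neighbour of the carbonyl carbon is N, not C.
(B) has a primary amide (-C(=O)NH2) but one neighbour of the carbonyl carbon is N, not C.
(C) contains an acetyl/ketone group (-C(=O)CH3), which satisfies every atom and bond constraint.
(D) has a carboxylic acid group (-C(=O)OH) but one neighbour of the carbonyl carbon is O, not C.
So the answer is (C).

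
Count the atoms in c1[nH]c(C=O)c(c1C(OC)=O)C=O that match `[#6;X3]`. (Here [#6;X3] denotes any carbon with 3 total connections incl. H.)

7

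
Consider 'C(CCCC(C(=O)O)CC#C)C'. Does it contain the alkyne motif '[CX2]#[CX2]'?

Yes

The pattern [CX2]#[CX2] describes a carbon-carbon triple bond — an alkyne.
The molecule carries an ethynyl group (-C#CH), whose atoms satisfy every constraint of the query, so the pattern matches.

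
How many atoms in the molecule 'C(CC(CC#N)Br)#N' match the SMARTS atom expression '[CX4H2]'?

2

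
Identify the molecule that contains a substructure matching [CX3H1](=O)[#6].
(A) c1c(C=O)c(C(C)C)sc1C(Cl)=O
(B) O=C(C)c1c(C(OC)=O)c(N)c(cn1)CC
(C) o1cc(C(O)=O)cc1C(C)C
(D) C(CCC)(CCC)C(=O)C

A

[CX3H1](=O)[#6] describes an sp2 carbon with one H, double-bonded to O and single-bonded to carbon (an aldehyde).
(A) contains an aldehyde (-CHO), which satisfies every atom and bond constraint.
(B) has a methyl-ester group (-C(=O)OCH3) but the carbonyl carbon has H0, not H1.
(C) has a carboxylic acid group (-C(=O)OH) but the carbonyl carbon has H0 and is bonded to O, not H1.
(D) has an acetyl/ketone group (-C(=O)CH3) but the carbonyl carbon has H0 (two carbon neighbours), not H1.
So the answer is (A).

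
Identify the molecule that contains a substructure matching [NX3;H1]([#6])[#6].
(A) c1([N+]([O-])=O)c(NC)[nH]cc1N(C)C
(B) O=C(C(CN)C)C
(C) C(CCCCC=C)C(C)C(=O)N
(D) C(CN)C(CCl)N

[NX3;H1]([#6])[#6] describes a trivalent nitrogen with one H, bonded to two carbons (a secondary amine).
(A) contains an N-methylamino group (-NHCH3), which satisfies every atom and bond constraint.
(B) has a primary amino group (-NH2) but the nitrogen has H2 and only one carbon neighbour.
(C) has a primary amide (-C(=O)NH2) but the -C(=O)NH2 nitrogen has H2, not H1.
(D) has a primary amino group (-NH2) but the nitrogen has H2 and only one carbon neighbour.
So the answer is (A).

A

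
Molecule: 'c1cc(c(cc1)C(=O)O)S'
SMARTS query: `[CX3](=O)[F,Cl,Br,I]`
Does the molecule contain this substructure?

No

The pattern [CX3](=O)[F,Cl,Br,I] describes a carbonyl carbon bonded to a halogen — an acyl halide.
The closest candidate here is a carboxylic acid group (-C(=O)OH), but the carbonyl is bonded to -OH, not to a halogen. No other fragment satisfies the full query, so there is no match.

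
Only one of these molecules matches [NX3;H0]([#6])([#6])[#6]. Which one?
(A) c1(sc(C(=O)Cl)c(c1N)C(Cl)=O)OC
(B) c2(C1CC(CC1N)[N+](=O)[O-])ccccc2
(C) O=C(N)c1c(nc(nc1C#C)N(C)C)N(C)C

C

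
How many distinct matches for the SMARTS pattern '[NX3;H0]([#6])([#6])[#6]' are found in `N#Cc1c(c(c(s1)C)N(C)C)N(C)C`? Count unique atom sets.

[NX3;H0]([#6])([#6])[#6] is the SMARTS for a tertiary amine: a trivalent nitrogen with no H, bonded to three carbons.
The molecule carries 2 separate instances of a dimethylamino group (-N(CH3)2) meeting every constraint; each maps to a distinct set of atoms, giving 2 matches.

2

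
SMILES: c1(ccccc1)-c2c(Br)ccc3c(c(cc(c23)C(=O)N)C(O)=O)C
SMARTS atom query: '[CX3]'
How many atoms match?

2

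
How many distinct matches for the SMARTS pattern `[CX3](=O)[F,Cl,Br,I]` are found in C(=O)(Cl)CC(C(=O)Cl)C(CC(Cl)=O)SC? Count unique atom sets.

3

[CX3](=O)[F,Cl,Br,I] is the SMARTS for an acyl halide: a carbonyl carbon bonded to a halogen.
The molecule carries 3 separate instances of an acyl chloride (-C(=O)Cl) meeting every constraint; each maps to a distinct set of atoms, giving 3 matches.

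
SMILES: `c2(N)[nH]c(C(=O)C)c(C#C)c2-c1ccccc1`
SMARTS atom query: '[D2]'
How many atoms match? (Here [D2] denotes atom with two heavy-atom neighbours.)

The query [D2] means: atom with exactly two heavy-atom neighbours.
Check the 17 heavy atoms by environment: 1× n (aromatic, D2) → match; 5× c (aromatic, D3) → no; 1× C (D2) → match; 2× C (D1) → no; 5× c (aromatic, D2) → match; 1× N (D1) → no; 1× C (D3) → no; 1× O (D1) → no.
Summing the matching environments: 1 + 1 + 5 = 7 matching atoms.

7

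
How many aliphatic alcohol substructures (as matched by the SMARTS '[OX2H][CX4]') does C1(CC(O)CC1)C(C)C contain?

[OX2H][CX4] is the SMARTS for an aliphatic alcohol: a hydroxyl oxygen bound to an sp3 (X4) carbon.
Exactly one fragment in the molecule meets all constraints, giving 1 match.

1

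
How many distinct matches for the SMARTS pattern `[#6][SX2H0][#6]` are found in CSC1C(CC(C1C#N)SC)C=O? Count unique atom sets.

2

[#6][SX2H0][#6] is the SMARTS for a thioether: an aliphatic sulfur bridging two carbons with no H on the sulfur.
The molecule carries 2 separate instances of a methylthio ether (-SCH3) meeting every constraint; each maps to a distinct set of atoms, giving 2 matches.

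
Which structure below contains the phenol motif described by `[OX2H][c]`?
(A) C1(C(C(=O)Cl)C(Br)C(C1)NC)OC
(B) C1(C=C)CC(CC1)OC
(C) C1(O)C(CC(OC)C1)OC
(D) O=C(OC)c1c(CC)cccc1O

D

[OX2H][c] describes a hydroxyl oxygen attached to an aromatic carbon (a phenol).
(A) has a methoxy ether (-OCH3) but the oxygen has H0, not H1.
(B) has a methoxy ether (-OCH3) but the oxygen has H0, not H1.
(C) has a hydroxyl group (-OH) but the -OH is on an aliphatic carbon, not an aromatic c.
(D) contains a hydroxyl group (-OH), which satisfies every atom and bond constraint.
So the answer is (D).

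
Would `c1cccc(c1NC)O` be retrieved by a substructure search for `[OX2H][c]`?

The pattern [OX2H][c] describes a hydroxyl oxygen attached to an aromatic carbon — a phenol.
The molecule carries a hydroxyl group (-OH), whose atoms satisfy every constraint of the query, so the pattern matches.

Yes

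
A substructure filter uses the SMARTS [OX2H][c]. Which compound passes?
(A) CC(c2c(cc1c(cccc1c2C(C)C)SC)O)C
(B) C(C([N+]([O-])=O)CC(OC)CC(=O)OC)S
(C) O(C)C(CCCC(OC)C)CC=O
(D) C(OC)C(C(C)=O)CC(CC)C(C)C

A

[OX2H][c] describes a hydroxyl oxygen attached to an aromatic carbon (a phenol).
(A) contains a hydroxyl group (-OH), which satisfies every atom and bond constraint.
(B) has a methoxy ether (-OCH3) but the oxygen has H0, not H1.
(C) has a methoxy ether (-OCH3) but the oxygen has H0, not H1.
(D) has a methoxy ether (-OCH3) but the oxygen has H0, not H1.
So the answer is (A).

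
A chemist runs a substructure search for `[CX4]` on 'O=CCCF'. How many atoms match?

The query [CX4] means: C with X4: aliphatic carbon with exactly 4 total connections (bonds + H).
Check the 5 heavy atoms by environment: 2× C (X4) → match; 1× F (X1) → no; 1× C (X3) → no; 1× O (X1) → no.
That gives 2 matching atoms.

2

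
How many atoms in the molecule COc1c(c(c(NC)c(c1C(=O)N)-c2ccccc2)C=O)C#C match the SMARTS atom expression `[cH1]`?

Check the 23 heavy atoms by environment: 7× c (aromatic, H0) → no; 3× O (H0) → no; 2× C (H3) → no; 2× C (H0) → no; 1× N (H2) → no; 2× C (H1) → no; 5× c (aromatic, H1) → match; 1× N (H1) → no.
That gives 5 matching atoms.

5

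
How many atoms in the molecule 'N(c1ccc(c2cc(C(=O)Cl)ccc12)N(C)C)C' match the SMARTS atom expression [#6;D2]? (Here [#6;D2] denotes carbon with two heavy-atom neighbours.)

5

Check the 18 heavy atoms by environment: 5× c (aromatic, D3) → no; 5× c (aromatic, D2) → match; 1× N (D2) → no; 3× C (D1) → no; 1× N (D3) → no; 1× C (D3) → no; 1× O (D1) → no; 1× Cl (D1) → no.
That gives 5 matching atoms.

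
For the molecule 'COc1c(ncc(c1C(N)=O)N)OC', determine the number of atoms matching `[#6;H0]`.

5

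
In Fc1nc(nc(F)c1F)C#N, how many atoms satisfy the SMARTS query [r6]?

The query [r6] means: r6 matches atoms in a six-membered ring.
Check the 11 heavy atoms by environment: 2× n (aromatic, in 6-ring) → match; 4× c (aromatic, in 6-ring) → match; 1× C (acyclic) → no; 1× N (acyclic) → no; 3× F (acyclic) → no.
Summing the matching environments: 2 + 4 = 6 matching atoms.

6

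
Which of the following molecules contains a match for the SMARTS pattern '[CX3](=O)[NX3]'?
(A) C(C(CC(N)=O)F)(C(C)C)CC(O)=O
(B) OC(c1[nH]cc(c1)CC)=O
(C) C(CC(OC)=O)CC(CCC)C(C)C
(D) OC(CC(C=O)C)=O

A

[CX3](=O)[NX3] describes a carbonyl carbon bonded to a trivalent nitrogen (an amide).
(A) contains a primary amide (-C(=O)NH2), which satisfies every atom and bond constraint.
(B) has a carboxylic acid group (-C(=O)OH) but the carbonyl is bonded to O, not to an NX3 nitrogen.
(C) has a methyl-ester group (-C(=O)OCH3) but the carbonyl is bonded to O, not to an NX3 nitrogen.
(D) has a carboxylic acid group (-C(=O)OH) but the carbonyl is bonded to O, not to an NX3 nitrogen.
So the answer is (A).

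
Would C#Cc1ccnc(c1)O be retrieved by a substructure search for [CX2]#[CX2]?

The pattern [CX2]#[CX2] describes a carbon-carbon triple bond — an alkyne.
The molecule carries an ethynyl group (-C#CH), whose atoms satisfy every constraint of the query, so the pattern matches.

Yes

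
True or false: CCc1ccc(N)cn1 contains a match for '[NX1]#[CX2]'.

False

The pattern [NX1]#[CX2] describes a nitrogen triple-bonded to a two-connected carbon — a nitrile.
The closest candidate here is a primary amino group (-NH2), but the nitrogen is NX3 (three connections), not NX1 triple-bonded. No other fragment satisfies the full query, so there is no match.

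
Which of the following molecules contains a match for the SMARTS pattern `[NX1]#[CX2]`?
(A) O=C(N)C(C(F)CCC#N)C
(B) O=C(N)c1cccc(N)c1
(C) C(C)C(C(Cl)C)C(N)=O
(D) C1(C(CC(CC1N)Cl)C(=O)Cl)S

A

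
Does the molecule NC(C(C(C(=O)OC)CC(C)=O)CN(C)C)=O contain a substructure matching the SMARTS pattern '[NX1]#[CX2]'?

No

The pattern [NX1]#[CX2] describes a nitrogen triple-bonded to a two-connected carbon — a nitrile.
The closest candidate here is a primary amide (-C(=O)NH2), but the nitrogen is NX3, not NX1. No other fragment satisfies the full query, so there is no match.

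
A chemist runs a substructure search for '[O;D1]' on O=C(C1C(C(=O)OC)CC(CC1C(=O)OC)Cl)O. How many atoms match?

4

Check the 18 heavy atoms by environment: 7× C (D3) → no; 2× C (D2) → no; 1× Cl (D1) → no; 4× O (D1) → match; 2× O (D2) → no; 2× C (D1) → no.
That gives 4 matching atoms.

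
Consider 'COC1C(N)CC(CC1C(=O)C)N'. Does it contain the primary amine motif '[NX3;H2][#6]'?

Yes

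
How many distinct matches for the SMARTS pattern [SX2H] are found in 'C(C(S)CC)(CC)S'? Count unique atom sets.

[SX2H] is the SMARTS for a thiol: an aliphatic sulfur with two connections, one being H.
The molecule carries 2 separate instances of a thiol (-SH) meeting every constraint; each maps to a distinct set of atoms, giving 2 matches.

2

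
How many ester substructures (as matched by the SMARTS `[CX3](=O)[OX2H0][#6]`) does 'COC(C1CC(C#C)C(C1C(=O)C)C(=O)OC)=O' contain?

[CX3](=O)[OX2H0][#6] is the SMARTS for an ester: a carbonyl carbon bonded to an oxygen that is itself bonded to carbon (no H on that O).
The molecule carries 2 separate instances of a methyl-ester group (-C(=O)OCH3) meeting every constraint; each maps to a distinct set of atoms, giving 2 matches.

2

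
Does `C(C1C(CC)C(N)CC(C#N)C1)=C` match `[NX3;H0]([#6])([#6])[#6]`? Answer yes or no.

The pattern [NX3;H0]([#6])([#6])[#6] describes a trivalent nitrogen with no H, bonded to three carbons — a tertiary amine.
The closest candidate here is a primary amino group (-NH2), but the nitrogen has H2, not H0 with three carbons. No other fragment satisfies the full query, so there is no match.

No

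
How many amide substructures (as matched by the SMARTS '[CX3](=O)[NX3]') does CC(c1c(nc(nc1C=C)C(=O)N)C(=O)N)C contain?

2

[CX3](=O)[NX3] is the SMARTS for an amide: a carbonyl carbon bonded to a trivalent nitrogen.
The molecule carries 2 separate instances of a primary amide (-C(=O)NH2) meeting every constraint; each maps to a distinct set of atoms, giving 2 matches.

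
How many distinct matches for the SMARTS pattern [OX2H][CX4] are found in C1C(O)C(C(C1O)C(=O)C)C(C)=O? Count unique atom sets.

2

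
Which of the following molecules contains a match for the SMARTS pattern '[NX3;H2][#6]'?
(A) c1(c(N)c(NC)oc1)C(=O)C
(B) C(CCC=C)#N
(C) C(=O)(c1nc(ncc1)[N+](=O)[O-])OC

[NX3;H2][#6] describes a trivalent nitrogen with two H attached to carbon (a primary amine).
(A) contains a primary amino group (-NH2), which satisfies every atom and bond constraint.
(B) has a nitrile (-C#N) but the nitrogen is NX1 (triple-bonded), not NX3 with two H.
(C) has a nitro group (-[N+](=O)[O-]) but the nitrogen is [N+] with no H, not NX3H2.
So the answer is (A).

A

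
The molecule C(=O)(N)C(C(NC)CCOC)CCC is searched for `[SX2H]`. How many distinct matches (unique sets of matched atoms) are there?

0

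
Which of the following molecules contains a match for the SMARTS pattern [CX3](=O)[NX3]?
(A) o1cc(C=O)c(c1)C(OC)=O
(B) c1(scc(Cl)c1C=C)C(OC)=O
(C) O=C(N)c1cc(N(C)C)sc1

C

[CX3](=O)[NX3] describes a carbonyl carbon bonded to a trivalent nitrogen (an amide).
(A) has a methyl-ester group (-C(=O)OCH3) but the carbonyl is bonded to O, not to an NX3 nitrogen.
(B) has a methyl-ester group (-C(=O)OCH3) but the carbonyl is bonded to O, not to an NX3 nitrogen.
(C) contains a primary amide (-C(=O)NH2), which satisfies every atom and bond constraint.
So the answer is (C).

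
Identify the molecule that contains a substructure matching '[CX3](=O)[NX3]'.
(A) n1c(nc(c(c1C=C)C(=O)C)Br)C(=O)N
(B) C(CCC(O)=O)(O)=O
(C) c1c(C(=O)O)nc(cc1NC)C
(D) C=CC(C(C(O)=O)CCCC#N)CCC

A

[CX3](=O)[NX3] describes a carbonyl carbon bonded to a trivalent nitrogen (an amide).
(A) contains a primary amide (-C(=O)NH2), which satisfies every atom and bond constraint.
(B) has a carboxylic acid group (-C(=O)OH) but the carbonyl is bonded to O, not to an NX3 nitrogen.
(C) has a carboxylic acid group (-C(=O)OH) but the carbonyl is bonded to O, not to an NX3 nitrogen.
(D) has a carboxylic acid group (-C(=O)OH) but the carbonyl is bonded to O, not to an NX3 nitrogen.
So the answer is (A).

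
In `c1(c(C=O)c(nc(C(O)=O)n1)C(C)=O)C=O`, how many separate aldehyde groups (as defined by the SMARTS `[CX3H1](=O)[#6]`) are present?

2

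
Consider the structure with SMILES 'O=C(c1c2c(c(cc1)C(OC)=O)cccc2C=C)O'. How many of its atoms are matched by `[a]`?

10

The query [a] means: a matches any aromatic atom.
Check the 19 heavy atoms by environment: 10× c (aromatic) → match; 5× C → no; 4× O → no.
That gives 10 matching atoms.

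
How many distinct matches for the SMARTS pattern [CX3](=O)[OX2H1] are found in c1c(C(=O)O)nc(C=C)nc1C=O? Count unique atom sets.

1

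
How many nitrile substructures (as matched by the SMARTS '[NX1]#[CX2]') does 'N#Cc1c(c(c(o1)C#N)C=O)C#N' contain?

3

[NX1]#[CX2] is the SMARTS for a nitrile: a nitrogen triple-bonded to a two-connected carbon.
The molecule carries 3 separate instances of a nitrile (-C#N) meeting every constraint; each maps to a distinct set of atoms, giving 3 matches.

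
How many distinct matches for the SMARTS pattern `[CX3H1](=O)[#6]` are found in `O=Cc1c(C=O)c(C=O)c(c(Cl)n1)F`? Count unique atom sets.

3

[CX3H1](=O)[#6] is the SMARTS for an aldehyde: an sp2 carbon with one H, double-bonded to O and single-bonded to carbon.
The molecule carries 3 separate instances of an aldehyde (-CHO) meeting every constraint; each maps to a distinct set of atoms, giving 3 matches.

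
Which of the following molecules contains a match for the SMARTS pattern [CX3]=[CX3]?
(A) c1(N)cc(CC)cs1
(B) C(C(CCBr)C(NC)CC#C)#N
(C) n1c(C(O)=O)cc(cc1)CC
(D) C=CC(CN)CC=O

[CX3]=[CX3] describes a non-aromatic C=C double bond between two sp2 carbons (an alkene).
(A) has an ethyl group (-CH2CH3) but its C-C bond is a single bond between CX4 carbons, not CX3=CX3.
(B) has an ethynyl group (-C#CH) but the C-C bond is a triple bond, not a double bond.
(C) has an ethyl group (-CH2CH3) but its C-C bond is a single bond between CX4 carbons, not CX3=CX3.
(D) contains a vinyl group (-CH=CH2), which satisfies every atom and bond constraint.
So the answer is (D).

D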